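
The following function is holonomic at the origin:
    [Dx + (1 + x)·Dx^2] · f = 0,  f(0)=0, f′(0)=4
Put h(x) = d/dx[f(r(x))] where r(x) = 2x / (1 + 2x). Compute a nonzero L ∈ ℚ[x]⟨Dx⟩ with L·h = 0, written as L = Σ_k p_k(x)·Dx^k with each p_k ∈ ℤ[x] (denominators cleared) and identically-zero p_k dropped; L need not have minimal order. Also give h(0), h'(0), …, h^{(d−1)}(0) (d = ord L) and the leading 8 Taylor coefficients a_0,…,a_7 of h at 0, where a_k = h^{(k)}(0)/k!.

f: a_k = 0, 4, -2, 4/3, -1, 4/5, -2/3, 4/7, …
L₀ from L_f via x↦r, Dx↦r'^{-1}Dx.
h₀' ⇒ L via d/dx closure of L₀.
L = (6 + 16·x) + (1 + 6·x + 8·x^2)·Dx  (order 1).
h: a_k = 8, -48, 224, -960, 3968, -16128, 65024, -261120, …
ICs: h(0) = 8.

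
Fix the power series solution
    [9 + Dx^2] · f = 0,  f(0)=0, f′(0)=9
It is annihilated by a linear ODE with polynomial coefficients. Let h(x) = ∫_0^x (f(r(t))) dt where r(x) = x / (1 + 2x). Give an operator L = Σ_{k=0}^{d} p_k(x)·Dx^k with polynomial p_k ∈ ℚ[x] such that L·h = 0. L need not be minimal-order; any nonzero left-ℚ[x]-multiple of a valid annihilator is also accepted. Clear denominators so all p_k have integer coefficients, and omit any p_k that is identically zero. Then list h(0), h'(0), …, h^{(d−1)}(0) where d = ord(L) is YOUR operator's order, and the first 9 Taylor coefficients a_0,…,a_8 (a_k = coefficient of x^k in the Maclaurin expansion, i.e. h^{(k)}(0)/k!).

L = 9·Dx + (4 + 24·x + 48·x^2 + 32·x^3)·Dx^2 + (1 + 8·x + 24·x^2 + 32·x^3 + 16·x^4)·Dx^3  (order 3).
h: a_k = 0, 0, 9/2, -6, 45/8, 9/5, -2319/80, 2925/28, -1288449/4480, …
ICs: h(0) = 0, h′(0) = 0, h′′(0) = 9.

f: a_k = 0, 9, 0, -27/2, 0, 243/40, 0, -729/560, 0, …
h₀=f(r): pull back L_f along r ⇒ L₀.
∫: right-multiply L₀ by Dx.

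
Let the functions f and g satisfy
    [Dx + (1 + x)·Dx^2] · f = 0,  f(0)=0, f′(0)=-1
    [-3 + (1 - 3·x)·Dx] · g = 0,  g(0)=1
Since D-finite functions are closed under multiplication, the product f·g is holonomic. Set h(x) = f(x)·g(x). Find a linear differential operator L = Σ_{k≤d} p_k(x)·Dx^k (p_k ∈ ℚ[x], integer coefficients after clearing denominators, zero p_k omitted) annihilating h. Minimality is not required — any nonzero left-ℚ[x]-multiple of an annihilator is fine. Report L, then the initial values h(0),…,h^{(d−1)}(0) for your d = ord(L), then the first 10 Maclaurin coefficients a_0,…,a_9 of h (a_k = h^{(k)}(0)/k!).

L = 3 + (5 + 9·x)·Dx + (-1 + 2·x + 3·x^2)·Dx^2  (order 2).
h: a_k = 0, -1, -5/2, -47/6, -93/4, -1399/20, -12581/60, -88087/140, -528487/280, -14269429/2520, …
ICs: h(0) = 0, h′(0) = -1.

f: a_k = 0, -1, 1/2, -1/3, 1/4, -1/5, 1/6, -1/7, 1/8, -1/9, …
g: a_k = 1, 3, 9, 27, 81, 243, 729, 2187, 6561, 19683, …
Product ⇒ symmetric product L₀, ord ≤ 2.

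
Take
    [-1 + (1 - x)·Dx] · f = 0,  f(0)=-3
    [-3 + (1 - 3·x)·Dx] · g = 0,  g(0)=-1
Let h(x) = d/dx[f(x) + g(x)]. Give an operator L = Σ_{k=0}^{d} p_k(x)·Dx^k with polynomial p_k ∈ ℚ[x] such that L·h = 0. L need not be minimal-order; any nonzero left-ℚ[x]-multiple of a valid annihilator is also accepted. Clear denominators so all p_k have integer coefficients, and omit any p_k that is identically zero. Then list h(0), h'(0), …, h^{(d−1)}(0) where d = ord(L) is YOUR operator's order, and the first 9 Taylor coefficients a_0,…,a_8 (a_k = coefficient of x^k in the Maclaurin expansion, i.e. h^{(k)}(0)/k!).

L = 18 + (-12 + 18·x)·Dx + (1 - 4·x + 3·x^2)·Dx^2  (order 2).
h: a_k = -6, -24, -90, -336, -1230, -4392, -15330, -52512, -177174, …
ICs: h(0) = -6, h′(0) = -24.

f: a_k = -3, -3, -3, -3, -3, -3, -3, -3, -3, …
g: a_k = -1, -3, -9, -27, -81, -243, -729, -2187, -6561, …
f+g: L₀ = lclm(L_f,L_g), ord ≤ 1+1.
h=h₀': d/dx-closure on L₀ ⇒ L.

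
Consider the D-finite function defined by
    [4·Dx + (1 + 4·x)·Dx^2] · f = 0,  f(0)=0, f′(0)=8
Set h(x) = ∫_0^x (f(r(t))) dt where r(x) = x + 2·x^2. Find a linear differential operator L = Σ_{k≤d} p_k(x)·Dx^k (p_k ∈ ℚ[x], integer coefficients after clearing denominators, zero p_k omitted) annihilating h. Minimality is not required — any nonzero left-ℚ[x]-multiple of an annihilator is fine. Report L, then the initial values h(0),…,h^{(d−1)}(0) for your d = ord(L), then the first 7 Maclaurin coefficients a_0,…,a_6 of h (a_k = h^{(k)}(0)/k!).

f: a_k = 0, 8, -16, 128/3, -128, 2048/5, -4096/3, …
Substitute x→r, Dx→(1/r')Dx; clear ⇒ L₀.
h=∫₀ˣh₀: take L = L₀·Dx.
L = (16·x + 32·x^2)·Dx^2 + (1 + 8·x + 24·x^2 + 32·x^3)·Dx^3  (order 3).
h: a_k = 0, 0, 4, 0, -16/3, 64/5, -256/15, …
ICs: h(0) = 0, h′(0) = 0, h′′(0) = 8.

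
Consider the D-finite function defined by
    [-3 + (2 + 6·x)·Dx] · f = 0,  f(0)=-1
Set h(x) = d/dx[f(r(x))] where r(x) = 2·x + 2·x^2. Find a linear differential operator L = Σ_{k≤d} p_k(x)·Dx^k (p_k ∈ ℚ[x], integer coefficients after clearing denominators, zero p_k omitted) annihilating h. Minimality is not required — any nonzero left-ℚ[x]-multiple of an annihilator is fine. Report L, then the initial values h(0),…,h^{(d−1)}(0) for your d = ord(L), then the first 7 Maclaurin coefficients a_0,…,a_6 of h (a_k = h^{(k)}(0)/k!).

L = -1 + (-1 - 8·x - 18·x^2 - 12·x^3)·Dx  (order 1).
h: a_k = -3, 3, -27/2, 117/2, -2025/8, 8829/8, -77679/16, …
ICs: h(0) = -3.

f: a_k = -1, -3/2, 9/8, -27/16, 405/128, -1701/256, 15309/1024, …
L₀ from L_f via x↦r, Dx↦r'^{-1}Dx.
h₀' ⇒ L via d/dx closure of L₀.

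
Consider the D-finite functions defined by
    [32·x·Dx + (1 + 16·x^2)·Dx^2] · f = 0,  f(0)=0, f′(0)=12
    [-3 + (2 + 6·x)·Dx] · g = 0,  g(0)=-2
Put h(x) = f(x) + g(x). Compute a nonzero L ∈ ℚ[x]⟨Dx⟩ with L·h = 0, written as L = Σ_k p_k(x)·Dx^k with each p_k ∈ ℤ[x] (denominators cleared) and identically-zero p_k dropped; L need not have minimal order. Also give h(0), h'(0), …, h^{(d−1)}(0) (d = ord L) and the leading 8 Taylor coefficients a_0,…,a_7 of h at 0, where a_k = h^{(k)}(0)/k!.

f: a_k = 0, 12, 0, -64, 0, 3072/5, 0, -49152/7, …
g: a_k = -2, -3, 9/4, -27/8, 405/64, -1701/128, 15309/512, -72171/1024, …
L₀ := lclm(L_f,L_g); ord L₀ ≤ 2+1.
L = (-192 - 1440·x + 9216·x^2 + 13824·x^3)·Dx + (-155 - 768·x + 4128·x^2 + 36864·x^3 + 48384·x^4)·Dx^2 + (-6 + 110·x + 576·x^2 + 2624·x^3 + 10752·x^4 + 13824·x^5)·Dx^3  (order 3).
h: a_k = -2, 9, 9/4, -539/8, 405/64, 384711/640, 15309/512, -50836845/7168, …
ICs: h(0) = -2, h′(0) = 9, h′′(0) = 9/2.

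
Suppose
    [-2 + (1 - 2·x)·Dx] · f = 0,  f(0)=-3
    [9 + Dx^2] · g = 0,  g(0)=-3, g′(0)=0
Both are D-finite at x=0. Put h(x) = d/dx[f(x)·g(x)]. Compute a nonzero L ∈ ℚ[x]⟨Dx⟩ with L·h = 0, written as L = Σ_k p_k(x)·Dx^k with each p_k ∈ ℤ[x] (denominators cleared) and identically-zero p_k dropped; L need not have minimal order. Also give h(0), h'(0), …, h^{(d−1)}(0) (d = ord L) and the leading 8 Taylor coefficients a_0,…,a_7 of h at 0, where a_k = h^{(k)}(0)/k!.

f: a_k = -3, -6, -12, -24, -48, -96, -192, -384, …
g: a_k = -3, 0, 27/2, 0, -81/8, 0, 243/80, 0, …
h₀=f·g: eliminate ⇒ L₀, order ≤ 1·2.
h=h₀': d/dx-closure on L₀ ⇒ L.
L = (1 - 36·x + 36·x^2) + (-4 + 8·x)·Dx + (1 - 4·x + 4·x^2)·Dx^2  (order 2).
h: a_k = 18, -9, -27, 99/2, 495/4, 9693/40, 22617/40, 146061/112, …
ICs: h(0) = 18, h′(0) = -9.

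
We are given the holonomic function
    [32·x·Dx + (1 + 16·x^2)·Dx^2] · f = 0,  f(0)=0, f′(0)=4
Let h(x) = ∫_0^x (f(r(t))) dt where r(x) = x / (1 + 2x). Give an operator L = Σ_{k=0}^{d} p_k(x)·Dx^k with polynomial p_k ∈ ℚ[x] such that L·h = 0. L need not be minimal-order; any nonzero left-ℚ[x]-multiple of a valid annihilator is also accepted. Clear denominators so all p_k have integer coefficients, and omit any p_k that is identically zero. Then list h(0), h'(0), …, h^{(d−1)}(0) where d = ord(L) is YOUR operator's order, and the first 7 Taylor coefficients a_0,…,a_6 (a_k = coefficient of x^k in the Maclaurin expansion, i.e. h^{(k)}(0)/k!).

f: a_k = 0, 4, 0, -64/3, 0, 1024/5, 0, …
Change of var in L_f (x↦r) gives L₀.
∫: right-multiply L₀ by Dx.
L = (4 + 40·x)·Dx^2 + (1 + 4·x + 20·x^2)·Dx^3  (order 3).
h: a_k = 0, 0, 2, -8/3, -4/3, 96/5, -608/15, …
ICs: h(0) = 0, h′(0) = 0, h′′(0) = 4.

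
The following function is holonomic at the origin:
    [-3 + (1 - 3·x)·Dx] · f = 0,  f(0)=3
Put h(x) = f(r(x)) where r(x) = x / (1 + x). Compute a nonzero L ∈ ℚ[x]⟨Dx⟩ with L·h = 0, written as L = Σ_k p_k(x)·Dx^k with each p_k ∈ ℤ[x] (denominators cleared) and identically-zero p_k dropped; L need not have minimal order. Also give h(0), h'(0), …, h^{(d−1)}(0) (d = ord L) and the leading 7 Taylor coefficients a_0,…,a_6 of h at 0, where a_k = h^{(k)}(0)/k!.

f: a_k = 3, 9, 27, 81, 243, 729, 2187, …
L₀ from L_f via x↦r, Dx↦r'^{-1}Dx.
L = 3 + (-1 + x + 2·x^2)·Dx  (order 1).
h: a_k = 3, 9, 18, 36, 72, 144, 288, …
ICs: h(0) = 3.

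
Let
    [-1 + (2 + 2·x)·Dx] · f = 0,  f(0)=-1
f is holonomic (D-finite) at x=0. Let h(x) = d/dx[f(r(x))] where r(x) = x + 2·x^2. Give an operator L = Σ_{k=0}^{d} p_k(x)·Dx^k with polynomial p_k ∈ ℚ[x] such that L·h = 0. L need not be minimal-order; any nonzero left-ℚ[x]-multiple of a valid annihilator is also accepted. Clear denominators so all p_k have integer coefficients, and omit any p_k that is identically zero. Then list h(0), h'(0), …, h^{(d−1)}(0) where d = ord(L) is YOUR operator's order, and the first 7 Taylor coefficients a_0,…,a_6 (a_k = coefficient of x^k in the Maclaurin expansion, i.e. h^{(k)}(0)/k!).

f: a_k = -1, -1/2, 1/8, -1/16, 5/128, -7/256, 21/1024, …
Change of var in L_f (x↦r) gives L₀.
Derive L from L₀ (diff closure).
L = 7 + (-2 - 10·x - 12·x^2 - 16·x^3)·Dx  (order 1).
h: a_k = -1/2, -7/4, 21/16, 21/32, -595/256, 567/512, 5537/2048, …
ICs: h(0) = -1/2.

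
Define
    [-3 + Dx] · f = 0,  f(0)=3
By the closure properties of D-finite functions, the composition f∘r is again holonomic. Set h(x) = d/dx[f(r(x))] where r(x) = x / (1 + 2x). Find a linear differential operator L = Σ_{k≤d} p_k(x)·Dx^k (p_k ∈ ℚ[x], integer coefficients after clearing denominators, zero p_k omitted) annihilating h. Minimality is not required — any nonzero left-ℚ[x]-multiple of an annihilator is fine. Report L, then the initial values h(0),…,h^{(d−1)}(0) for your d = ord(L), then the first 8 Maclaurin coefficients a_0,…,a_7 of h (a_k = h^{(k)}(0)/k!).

f: a_k = 3, 9, 27/2, 27/2, 81/8, 243/40, 243/80, 729/560, …
L₀ from L_f via x↦r, Dx↦r'^{-1}Dx.
h=h₀': d/dx-closure on L₀ ⇒ L.
L = (-1 - 8·x) + (-1 - 4·x - 4·x^2)·Dx  (order 1).
h: a_k = 9, -9, -27/2, 153/2, -1557/8, 14229/40, -37323/80, 136251/560, …
ICs: h(0) = 9.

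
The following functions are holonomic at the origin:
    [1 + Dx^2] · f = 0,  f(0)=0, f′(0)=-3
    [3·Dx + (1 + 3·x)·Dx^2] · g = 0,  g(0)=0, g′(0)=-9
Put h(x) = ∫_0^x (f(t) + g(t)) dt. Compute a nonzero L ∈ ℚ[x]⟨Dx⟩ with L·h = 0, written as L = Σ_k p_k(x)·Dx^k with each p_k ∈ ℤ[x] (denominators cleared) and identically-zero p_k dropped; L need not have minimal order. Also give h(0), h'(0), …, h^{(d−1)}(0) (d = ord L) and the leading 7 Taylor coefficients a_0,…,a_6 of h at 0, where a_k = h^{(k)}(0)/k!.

f: a_k = 0, -3, 0, 1/2, 0, -1/40, 0, …
g: a_k = 0, -9, 27/2, -27, 243/4, -729/5, 729/2, …
h₀=f+g: left-lcm gives L₀, ord ≤ 4.
∫: right-multiply L₀ by Dx.
L = (165 + 18·x + 27·x^2)·Dx^2 + (19 + 63·x + 27·x^2 + 27·x^3)·Dx^3 + (165 + 18·x + 27·x^2)·Dx^4 + (19 + 63·x + 27·x^2 + 27·x^3)·Dx^5  (order 5).
h: a_k = 0, 0, -6, 9/2, -53/8, 243/20, -5833/240, …
ICs: h(0) = 0, h′(0) = 0, h′′(0) = -12, h′′′(0) = 27, h′′′′(0) = -159.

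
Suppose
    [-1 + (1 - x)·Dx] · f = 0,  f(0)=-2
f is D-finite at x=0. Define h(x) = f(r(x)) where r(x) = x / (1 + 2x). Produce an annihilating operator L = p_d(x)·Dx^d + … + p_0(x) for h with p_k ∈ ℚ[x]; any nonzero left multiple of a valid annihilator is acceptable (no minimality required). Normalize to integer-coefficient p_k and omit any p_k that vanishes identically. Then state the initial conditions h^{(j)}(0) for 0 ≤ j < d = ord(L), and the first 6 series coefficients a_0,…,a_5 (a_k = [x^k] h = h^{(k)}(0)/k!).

f: a_k = -2, -2, -2, -2, -2, -2, …
h₀=f(r): pull back L_f along r ⇒ L₀.
L = -1 + (1 + 3·x + 2·x^2)·Dx  (order 1).
h: a_k = -2, -2, 2, -2, 2, -2, …
ICs: h(0) = -2.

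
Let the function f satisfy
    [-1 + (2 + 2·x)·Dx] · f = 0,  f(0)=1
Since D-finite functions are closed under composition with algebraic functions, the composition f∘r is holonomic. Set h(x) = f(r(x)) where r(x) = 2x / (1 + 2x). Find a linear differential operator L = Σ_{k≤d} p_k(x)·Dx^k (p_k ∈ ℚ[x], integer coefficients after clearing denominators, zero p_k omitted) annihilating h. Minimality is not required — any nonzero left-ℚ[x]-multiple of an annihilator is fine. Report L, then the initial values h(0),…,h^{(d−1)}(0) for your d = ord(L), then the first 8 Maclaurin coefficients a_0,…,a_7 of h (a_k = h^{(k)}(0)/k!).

f: a_k = 1, 1/2, -1/8, 1/16, -5/128, 7/256, -21/1024, 33/2048, …
Change of var in L_f (x↦r) gives L₀.
L = -1 + (1 + 6·x + 8·x^2)·Dx  (order 1).
h: a_k = 1, 1, -5/2, 13/2, -141/8, 399/8, -2353/16, 7205/16, …
ICs: h(0) = 1.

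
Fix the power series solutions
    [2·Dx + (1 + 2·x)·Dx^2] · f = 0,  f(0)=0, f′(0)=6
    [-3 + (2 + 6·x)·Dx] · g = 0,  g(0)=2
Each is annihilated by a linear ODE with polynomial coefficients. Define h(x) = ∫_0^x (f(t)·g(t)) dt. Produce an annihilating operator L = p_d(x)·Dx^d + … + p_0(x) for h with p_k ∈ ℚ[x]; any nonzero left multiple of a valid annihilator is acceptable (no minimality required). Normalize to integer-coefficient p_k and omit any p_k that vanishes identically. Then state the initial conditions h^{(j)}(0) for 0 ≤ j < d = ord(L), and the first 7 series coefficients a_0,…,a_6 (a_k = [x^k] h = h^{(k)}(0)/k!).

L = (15 + 18·x)·Dx + (-4 - 12·x)·Dx^2 + (4 + 32·x + 84·x^2 + 72·x^3)·Dx^3  (order 3).
h: a_k = 0, 0, 6, 2, -31/8, 27/4, -3937/320, …
ICs: h(0) = 0, h′(0) = 0, h′′(0) = 12.

f: a_k = 0, 6, -6, 8, -12, 96/5, -32, …
g: a_k = 2, 3, -9/4, 27/8, -405/64, 1701/128, -15309/512, …
L₀ := L_f ⊗_s L_g (sym. prod.), ord ≤ 2.
h=∫h₀ ⇒ L = L₀·Dx.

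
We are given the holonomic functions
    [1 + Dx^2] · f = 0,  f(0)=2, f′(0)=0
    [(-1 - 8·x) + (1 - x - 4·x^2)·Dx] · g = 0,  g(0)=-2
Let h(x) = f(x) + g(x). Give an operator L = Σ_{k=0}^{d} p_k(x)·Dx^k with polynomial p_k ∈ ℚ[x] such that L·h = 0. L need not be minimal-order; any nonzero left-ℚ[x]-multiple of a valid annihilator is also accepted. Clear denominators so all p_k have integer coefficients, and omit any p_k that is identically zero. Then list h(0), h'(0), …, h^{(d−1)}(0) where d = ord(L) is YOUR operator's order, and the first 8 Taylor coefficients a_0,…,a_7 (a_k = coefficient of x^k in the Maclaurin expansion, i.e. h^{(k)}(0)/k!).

f: a_k = 2, 0, -1, 0, 1/12, 0, -1/360, 0, …
g: a_k = -2, -2, -10, -18, -58, -130, -362, -882, …
h₀=f+g: left-lcm gives L₀, ord ≤ 3.
L = (-55 - 486·x - 553·x^2 - 1488·x^3 - 80·x^4 - 128·x^5) + (11 + 11·x + 23·x^2 - 169·x^3 - 348·x^4 - 48·x^5 - 64·x^6)·Dx + (-55 - 486·x - 553·x^2 - 1488·x^3 - 80·x^4 - 128·x^5)·Dx^2 + (11 + 11·x + 23·x^2 - 169·x^3 - 348·x^4 - 48·x^5 - 64·x^6)·Dx^3  (order 3).
h: a_k = 0, -2, -11, -18, -695/12, -130, -130321/360, -882, …
ICs: h(0) = 0, h′(0) = -2, h′′(0) = -22.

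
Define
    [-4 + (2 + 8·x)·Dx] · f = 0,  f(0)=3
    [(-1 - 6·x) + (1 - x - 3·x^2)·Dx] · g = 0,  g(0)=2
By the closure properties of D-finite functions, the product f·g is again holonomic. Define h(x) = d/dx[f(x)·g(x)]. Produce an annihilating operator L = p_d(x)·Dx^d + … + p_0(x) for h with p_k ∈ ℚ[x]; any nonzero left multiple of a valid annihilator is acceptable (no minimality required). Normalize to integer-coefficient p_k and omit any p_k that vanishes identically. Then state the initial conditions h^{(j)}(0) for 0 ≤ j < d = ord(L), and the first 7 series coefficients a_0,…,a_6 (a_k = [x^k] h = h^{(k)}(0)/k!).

L = (8 + 126·x + 390·x^2 + 480·x^3 + 540·x^4) + (-3 - 17·x - 21·x^2 + 38·x^3 + 222·x^4 + 216·x^5)·Dx  (order 1).
h: a_k = 18, 48, 306, 456, 2940, 2556, 26418, …
ICs: h(0) = 18.

f: a_k = 3, 6, -6, 12, -30, 84, -252, …
g: a_k = 2, 2, 8, 14, 38, 80, 194, …
L₀ := L_f ⊗_s L_g (sym. prod.), ord ≤ 1.
h₀' ⇒ L via d/dx closure of L₀.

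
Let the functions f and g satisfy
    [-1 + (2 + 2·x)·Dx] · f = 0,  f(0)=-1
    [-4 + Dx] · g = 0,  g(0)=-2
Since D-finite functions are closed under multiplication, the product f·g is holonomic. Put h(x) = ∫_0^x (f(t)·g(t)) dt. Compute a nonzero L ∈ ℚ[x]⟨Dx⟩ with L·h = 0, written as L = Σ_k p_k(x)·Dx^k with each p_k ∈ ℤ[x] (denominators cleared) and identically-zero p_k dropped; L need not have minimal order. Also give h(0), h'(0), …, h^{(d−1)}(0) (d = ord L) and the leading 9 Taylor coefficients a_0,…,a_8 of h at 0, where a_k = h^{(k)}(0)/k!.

f: a_k = -1, -1/2, 1/8, -1/16, 5/128, -7/256, 21/1024, -33/2048, 429/32768, …
g: a_k = -2, -8, -16, -64/3, -64/3, -256/15, -512/45, -2048/315, -1024/315, …
Product ⇒ symmetric product L₀, ord ≤ 1.
h=∫₀ˣh₀: take L = L₀·Dx.
L = (-9 - 8·x)·Dx + (2 + 2·x)·Dx^2  (order 2).
h: a_k = 0, 2, 9/2, 79/12, 683/96, 1947/320, 49553/11520, 417727/161280, 389323/286720, …
ICs: h(0) = 0, h′(0) = 2.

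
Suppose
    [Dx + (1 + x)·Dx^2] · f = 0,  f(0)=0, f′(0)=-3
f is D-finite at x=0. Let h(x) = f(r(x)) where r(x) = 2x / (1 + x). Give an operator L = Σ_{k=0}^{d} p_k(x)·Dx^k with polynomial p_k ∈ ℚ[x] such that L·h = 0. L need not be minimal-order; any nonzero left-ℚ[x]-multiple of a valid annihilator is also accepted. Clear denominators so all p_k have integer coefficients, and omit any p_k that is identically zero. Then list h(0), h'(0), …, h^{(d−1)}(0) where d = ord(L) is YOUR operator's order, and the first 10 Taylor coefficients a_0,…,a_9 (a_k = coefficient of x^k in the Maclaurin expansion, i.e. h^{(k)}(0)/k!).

L = (4 + 6·x)·Dx + (1 + 4·x + 3·x^2)·Dx^2  (order 2).
h: a_k = 0, -6, 12, -26, 60, -726/5, 364, -6558/7, 2460, -19682/3, …
ICs: h(0) = 0, h′(0) = -6.

f: a_k = 0, -3, 3/2, -1, 3/4, -3/5, 1/2, -3/7, 3/8, -1/3, …
h₀=f(r): pull back L_f along r ⇒ L₀.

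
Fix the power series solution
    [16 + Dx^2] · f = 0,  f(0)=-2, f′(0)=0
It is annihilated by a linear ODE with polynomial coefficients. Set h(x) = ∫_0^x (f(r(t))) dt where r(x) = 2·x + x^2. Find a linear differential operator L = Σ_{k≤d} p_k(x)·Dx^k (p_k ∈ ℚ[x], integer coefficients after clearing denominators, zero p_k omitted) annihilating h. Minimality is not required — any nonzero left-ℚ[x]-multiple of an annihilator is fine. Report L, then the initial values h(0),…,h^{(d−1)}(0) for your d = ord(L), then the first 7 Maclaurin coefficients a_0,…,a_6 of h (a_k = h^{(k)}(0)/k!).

f: a_k = -2, 0, 16, 0, -64/3, 0, 512/45, …
h₀=f(r): pull back L_f along r ⇒ L₀.
Integrate: L := L₀·Dx.
L = (64 + 192·x + 192·x^2 + 64·x^3)·Dx - Dx^2 + (1 + x)·Dx^3  (order 3).
h: a_k = 0, -2, 0, 64/3, 16, -976/15, -1024/9, …
ICs: h(0) = 0, h′(0) = -2, h′′(0) = 0.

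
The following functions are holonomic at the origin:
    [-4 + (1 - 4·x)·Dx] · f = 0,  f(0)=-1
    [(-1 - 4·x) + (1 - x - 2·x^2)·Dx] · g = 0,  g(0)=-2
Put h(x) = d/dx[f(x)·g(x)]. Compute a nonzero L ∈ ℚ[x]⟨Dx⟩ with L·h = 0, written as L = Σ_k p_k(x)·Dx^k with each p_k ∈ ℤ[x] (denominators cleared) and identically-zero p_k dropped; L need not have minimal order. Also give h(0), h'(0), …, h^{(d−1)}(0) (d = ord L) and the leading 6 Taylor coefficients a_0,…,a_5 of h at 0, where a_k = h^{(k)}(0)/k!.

L = (46 - 108·x - 216·x^2 + 256·x^3 + 768·x^4) + (-5 + 29·x - 6·x^2 - 152·x^3 + 80·x^4 + 192·x^5)·Dx  (order 1).
h: a_k = 10, 92, 582, 3192, 16170, 78132, …
ICs: h(0) = 10.

f: a_k = -1, -4, -16, -64, -256, -1024, …
g: a_k = -2, -2, -6, -10, -22, -42, …
f·g: L₀ = L_f ⊗_s L_g, ord ≤ 1·1.
Differentiate: ansatz ord ≤ ord L₀ ⇒ L.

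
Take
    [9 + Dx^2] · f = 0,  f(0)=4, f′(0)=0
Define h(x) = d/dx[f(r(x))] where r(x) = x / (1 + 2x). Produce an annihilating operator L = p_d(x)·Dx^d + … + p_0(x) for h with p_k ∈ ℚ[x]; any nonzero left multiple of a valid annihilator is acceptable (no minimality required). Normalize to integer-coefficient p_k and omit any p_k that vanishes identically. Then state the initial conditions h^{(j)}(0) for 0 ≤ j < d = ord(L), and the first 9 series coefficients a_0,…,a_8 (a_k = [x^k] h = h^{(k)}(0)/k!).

L = (33 + 96·x + 96·x^2) + (12 + 72·x + 144·x^2 + 96·x^3)·Dx + (1 + 8·x + 24·x^2 + 32·x^3 + 16·x^4)·Dx^2  (order 2).
h: a_k = 0, -36, 216, -810, 2340, -54243/10, 47061/5, -188955/28, -2492289/70, …
ICs: h(0) = 0, h′(0) = -36.

f: a_k = 4, 0, -18, 0, 27/2, 0, -81/20, 0, 729/1120, …
L₀ from L_f via x↦r, Dx↦r'^{-1}Dx.
Differentiate: ansatz ord ≤ ord L₀ ⇒ L.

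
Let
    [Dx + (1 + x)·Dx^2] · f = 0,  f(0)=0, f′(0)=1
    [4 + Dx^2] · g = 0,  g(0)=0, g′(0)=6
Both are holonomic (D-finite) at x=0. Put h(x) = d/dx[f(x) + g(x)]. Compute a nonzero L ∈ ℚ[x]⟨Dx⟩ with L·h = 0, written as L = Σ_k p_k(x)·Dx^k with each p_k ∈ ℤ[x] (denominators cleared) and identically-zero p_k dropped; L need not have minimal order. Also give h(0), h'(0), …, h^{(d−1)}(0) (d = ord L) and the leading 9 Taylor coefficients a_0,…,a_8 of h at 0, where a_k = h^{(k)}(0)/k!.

f: a_k = 0, 1, -1/2, 1/3, -1/4, 1/5, -1/6, 1/7, -1/8, …
g: a_k = 0, 6, 0, -4, 0, 4/5, 0, -8/105, 0, …
f+g: L₀ = lclm(L_f,L_g), ord ≤ 2+2.
Derive L from L₀ (diff closure).
L = (20 + 16·x + 8·x^2) + (12 + 28·x + 24·x^2 + 8·x^3)·Dx + (5 + 4·x + 2·x^2)·Dx^2 + (3 + 7·x + 6·x^2 + 2·x^3)·Dx^3  (order 3).
h: a_k = 7, -1, -11, -1, 5, -1, 7/15, -1, 109/105, …
ICs: h(0) = 7, h′(0) = -1, h′′(0) = -22.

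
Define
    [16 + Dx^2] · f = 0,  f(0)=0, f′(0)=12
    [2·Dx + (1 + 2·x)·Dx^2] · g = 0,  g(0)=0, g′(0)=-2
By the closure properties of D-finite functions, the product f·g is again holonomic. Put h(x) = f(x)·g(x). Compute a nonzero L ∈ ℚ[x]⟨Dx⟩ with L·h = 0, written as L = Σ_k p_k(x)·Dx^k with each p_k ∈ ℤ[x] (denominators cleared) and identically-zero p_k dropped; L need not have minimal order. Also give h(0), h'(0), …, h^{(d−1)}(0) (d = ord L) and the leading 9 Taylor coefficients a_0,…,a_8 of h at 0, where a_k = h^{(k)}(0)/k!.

f: a_k = 0, 12, 0, -32, 0, 128/5, 0, -1024/105, 0, …
g: a_k = 0, -2, 2, -8/3, 4, -32/5, 32/3, -128/7, 32, …
Product ⇒ symmetric product L₀, ord ≤ 4.
L = (2688 + 27648·x + 93184·x^2 + 131072·x^3 + 65536·x^4) + (896 + 5888·x + 12288·x^2 + 8192·x^3)·Dx + (408 + 3712·x + 11904·x^2 + 16384·x^3 + 8192·x^4)·Dx^2 + (56 + 368·x + 768·x^2 + 512·x^3)·Dx^3 + (15 + 124·x + 380·x^2 + 512·x^3 + 256·x^4)·Dx^4  (order 4).
h: a_k = 0, 0, -24, 24, 32, -16, -128/3, 256/5, -6656/105, …
ICs: h(0) = 0, h′(0) = 0, h′′(0) = -48, h′′′(0) = 144.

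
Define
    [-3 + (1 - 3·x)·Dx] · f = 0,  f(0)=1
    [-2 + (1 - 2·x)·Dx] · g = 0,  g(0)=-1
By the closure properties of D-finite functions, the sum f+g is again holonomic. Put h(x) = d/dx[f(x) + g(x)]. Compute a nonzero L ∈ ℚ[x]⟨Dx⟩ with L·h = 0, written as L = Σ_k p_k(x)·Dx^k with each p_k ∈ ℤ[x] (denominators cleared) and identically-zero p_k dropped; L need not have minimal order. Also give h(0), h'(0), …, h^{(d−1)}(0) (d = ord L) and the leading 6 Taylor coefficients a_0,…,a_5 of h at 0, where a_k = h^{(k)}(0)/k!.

f: a_k = 1, 3, 9, 27, 81, 243, …
g: a_k = -1, -2, -4, -8, -16, -32, …
Sum ⇒ L₀ = lclm(L_f,L_g) in ℚ(x)⟨Dx⟩.
Differentiate: ansatz ord ≤ ord L₀ ⇒ L.
L = 36 + (-15 + 36·x)·Dx + (1 - 5·x + 6·x^2)·Dx^2  (order 2).
h: a_k = 1, 10, 57, 260, 1055, 3990, …
ICs: h(0) = 1, h′(0) = 10.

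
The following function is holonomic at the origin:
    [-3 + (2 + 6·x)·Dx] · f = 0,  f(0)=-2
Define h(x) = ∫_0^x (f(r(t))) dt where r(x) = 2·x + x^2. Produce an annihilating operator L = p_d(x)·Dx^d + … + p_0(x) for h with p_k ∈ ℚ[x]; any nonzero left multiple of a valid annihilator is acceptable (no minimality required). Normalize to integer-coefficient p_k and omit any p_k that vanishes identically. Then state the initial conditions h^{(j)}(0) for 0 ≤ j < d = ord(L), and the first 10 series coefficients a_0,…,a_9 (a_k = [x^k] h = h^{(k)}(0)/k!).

L = (-3 - 3·x)·Dx + (1 + 6·x + 3·x^2)·Dx^2  (order 2).
h: a_k = 0, -2, -3, 2, -9/2, 63/5, -81/2, 999/7, -4293/8, 8469/4, …
ICs: h(0) = 0, h′(0) = -2.

f: a_k = -2, -3, 9/4, -27/8, 405/64, -1701/128, 15309/512, -72171/1024, 2814669/16384, -14073345/32768, …
f∘r: x↦r, Dx↦Dx/r' in L_f ⇒ L₀.
∫: right-multiply L₀ by Dx.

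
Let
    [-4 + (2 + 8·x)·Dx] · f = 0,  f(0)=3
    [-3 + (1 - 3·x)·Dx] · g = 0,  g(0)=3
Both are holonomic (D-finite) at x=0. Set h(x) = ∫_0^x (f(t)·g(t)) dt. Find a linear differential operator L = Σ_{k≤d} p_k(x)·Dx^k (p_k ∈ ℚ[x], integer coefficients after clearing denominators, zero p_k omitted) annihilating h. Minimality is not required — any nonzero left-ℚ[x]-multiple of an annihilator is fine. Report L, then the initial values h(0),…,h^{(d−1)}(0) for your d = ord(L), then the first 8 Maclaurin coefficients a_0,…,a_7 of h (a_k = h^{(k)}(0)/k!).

f: a_k = 3, 6, -6, 12, -30, 84, -252, 792, …
g: a_k = 3, 9, 27, 81, 243, 729, 2187, 6561, …
Sym-product of L_f,L_g gives L₀ (≤ ord 1).
h=∫h₀ ⇒ L = L₀·Dx.
L = (5 + 6·x)·Dx + (-1 - x + 12·x^2)·Dx^2  (order 2).
h: a_k = 0, 9, 45/2, 39, 387/4, 1071/5, 1155/2, 1377, …
ICs: h(0) = 0, h′(0) = 9.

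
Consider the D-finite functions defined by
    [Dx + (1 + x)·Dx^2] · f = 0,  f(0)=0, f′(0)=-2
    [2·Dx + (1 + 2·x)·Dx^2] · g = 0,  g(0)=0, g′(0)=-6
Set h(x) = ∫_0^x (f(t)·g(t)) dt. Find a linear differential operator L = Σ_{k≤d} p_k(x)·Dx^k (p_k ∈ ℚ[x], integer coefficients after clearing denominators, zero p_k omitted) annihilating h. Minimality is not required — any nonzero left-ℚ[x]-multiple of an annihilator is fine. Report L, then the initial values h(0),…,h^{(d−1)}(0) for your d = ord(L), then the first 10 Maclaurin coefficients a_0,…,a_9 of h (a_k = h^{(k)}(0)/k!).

f: a_k = 0, -2, 1, -2/3, 1/2, -2/5, 1/3, -2/7, 1/4, -2/9, …
g: a_k = 0, -6, 6, -8, 12, -96/5, 32, -384/7, 96, -512/3, …
Product ⇒ symmetric product L₀, ord ≤ 4.
∫: right-multiply L₀ by Dx.
L = (20 + 48·x + 32·x^2)·Dx^2 + (66 + 268·x + 360·x^2 + 160·x^3)·Dx^3 + (32 + 180·x + 372·x^2 + 336·x^3 + 112·x^4)·Dx^4 + (3 + 22·x + 63·x^2 + 88·x^3 + 60·x^4 + 16·x^5)·Dx^5  (order 5).
h: a_k = 0, 0, 0, 4, -9/2, 26/5, -13/2, 131/15, -249/20, 1172/63, …
ICs: h(0) = 0, h′(0) = 0, h′′(0) = 0, h′′′(0) = 24, h′′′′(0) = -108.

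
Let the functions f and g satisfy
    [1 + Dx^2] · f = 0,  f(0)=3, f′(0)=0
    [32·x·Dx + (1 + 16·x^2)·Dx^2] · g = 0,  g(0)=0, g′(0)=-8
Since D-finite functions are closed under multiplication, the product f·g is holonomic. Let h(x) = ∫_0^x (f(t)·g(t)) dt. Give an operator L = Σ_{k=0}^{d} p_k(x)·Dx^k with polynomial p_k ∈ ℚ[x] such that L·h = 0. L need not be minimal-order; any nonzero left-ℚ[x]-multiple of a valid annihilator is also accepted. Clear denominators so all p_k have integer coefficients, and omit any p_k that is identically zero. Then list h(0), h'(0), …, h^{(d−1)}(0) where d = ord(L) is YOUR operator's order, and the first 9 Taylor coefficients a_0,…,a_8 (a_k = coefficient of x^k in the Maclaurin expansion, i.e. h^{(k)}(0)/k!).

L = (1105 + 51776·x^2 + 22016·x^4 + 16384·x^6 + 65536·x^8)·Dx + (2112·x + 35840·x^3 + 49152·x^5 + 262144·x^7)·Dx^2 + (1122 + 52352·x^2 + 27648·x^4 + 32768·x^6 + 131072·x^8)·Dx^3 + (2112·x + 35840·x^3 + 49152·x^5 + 262144·x^7)·Dx^4 + (17 + 576·x^2 + 5632·x^4 + 16384·x^6 + 65536·x^8)·Dx^5  (order 5).
h: a_k = 0, 0, -12, 0, 35, 0, -6469/30, 0, 3079271/1680, …
ICs: h(0) = 0, h′(0) = 0, h′′(0) = -24, h′′′(0) = 0, h′′′′(0) = 840.

f: a_k = 3, 0, -3/2, 0, 1/8, 0, -1/240, 0, 1/13440, …
g: a_k = 0, -8, 0, 128/3, 0, -2048/5, 0, 32768/7, 0, …
h₀=f·g: eliminate ⇒ L₀, order ≤ 2·2.
h=∫₀ˣh₀: take L = L₀·Dx.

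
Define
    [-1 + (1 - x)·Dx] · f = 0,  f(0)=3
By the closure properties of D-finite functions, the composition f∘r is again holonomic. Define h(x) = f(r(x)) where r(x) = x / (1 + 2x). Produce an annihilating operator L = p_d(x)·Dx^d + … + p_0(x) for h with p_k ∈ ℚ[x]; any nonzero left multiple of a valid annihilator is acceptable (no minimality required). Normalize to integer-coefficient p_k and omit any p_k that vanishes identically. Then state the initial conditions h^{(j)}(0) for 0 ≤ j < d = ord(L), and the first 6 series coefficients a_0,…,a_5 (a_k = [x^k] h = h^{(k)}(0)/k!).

f: a_k = 3, 3, 3, 3, 3, 3, …
h₀=f(r): pull back L_f along r ⇒ L₀.
L = -1 + (1 + 3·x + 2·x^2)·Dx  (order 1).
h: a_k = 3, 3, -3, 3, -3, 3, …
ICs: h(0) = 3.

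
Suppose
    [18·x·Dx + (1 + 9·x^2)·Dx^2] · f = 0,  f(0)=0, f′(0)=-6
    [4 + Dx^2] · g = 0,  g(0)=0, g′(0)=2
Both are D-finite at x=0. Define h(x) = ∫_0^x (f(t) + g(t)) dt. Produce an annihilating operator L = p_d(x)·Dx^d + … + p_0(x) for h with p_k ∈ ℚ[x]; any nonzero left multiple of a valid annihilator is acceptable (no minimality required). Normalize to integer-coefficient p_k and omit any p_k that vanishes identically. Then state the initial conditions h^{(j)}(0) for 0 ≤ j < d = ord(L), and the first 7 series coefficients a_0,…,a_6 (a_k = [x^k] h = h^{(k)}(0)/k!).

L = (-3744·x + 37584·x^3 + 11664·x^5)·Dx^2 + (-28 + 864·x^2 + 10692·x^4 + 5832·x^6)·Dx^3 + (-936·x + 9396·x^3 + 2916·x^5)·Dx^4 + (-7 + 216·x^2 + 2673·x^4 + 1458·x^6)·Dx^5  (order 5).
h: a_k = 0, 0, -2, 0, 25/6, 0, -727/45, …
ICs: h(0) = 0, h′(0) = 0, h′′(0) = -4, h′′′(0) = 0, h′′′′(0) = 100.

f: a_k = 0, -6, 0, 18, 0, -486/5, 0, …
g: a_k = 0, 2, 0, -4/3, 0, 4/15, 0, …
L₀ := lclm(L_f,L_g); ord L₀ ≤ 2+2.
∫: right-multiply L₀ by Dx.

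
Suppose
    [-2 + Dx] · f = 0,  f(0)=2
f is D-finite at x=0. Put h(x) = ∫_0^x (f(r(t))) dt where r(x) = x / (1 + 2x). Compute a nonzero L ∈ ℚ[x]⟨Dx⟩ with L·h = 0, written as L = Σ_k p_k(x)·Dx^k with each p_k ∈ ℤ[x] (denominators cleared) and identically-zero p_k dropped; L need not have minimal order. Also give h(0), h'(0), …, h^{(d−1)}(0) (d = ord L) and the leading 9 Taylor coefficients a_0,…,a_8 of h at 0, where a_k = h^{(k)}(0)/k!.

L = -2·Dx + (1 + 4·x + 4·x^2)·Dx^2  (order 2).
h: a_k = 0, 2, 2, -4/3, 2/3, 4/15, -76/45, 1208/315, -2182/315, …
ICs: h(0) = 0, h′(0) = 2.

f: a_k = 2, 4, 4, 8/3, 4/3, 8/15, 8/45, 16/315, 4/315, …
f∘r: x↦r, Dx↦Dx/r' in L_f ⇒ L₀.
∫: right-multiply L₀ by Dx.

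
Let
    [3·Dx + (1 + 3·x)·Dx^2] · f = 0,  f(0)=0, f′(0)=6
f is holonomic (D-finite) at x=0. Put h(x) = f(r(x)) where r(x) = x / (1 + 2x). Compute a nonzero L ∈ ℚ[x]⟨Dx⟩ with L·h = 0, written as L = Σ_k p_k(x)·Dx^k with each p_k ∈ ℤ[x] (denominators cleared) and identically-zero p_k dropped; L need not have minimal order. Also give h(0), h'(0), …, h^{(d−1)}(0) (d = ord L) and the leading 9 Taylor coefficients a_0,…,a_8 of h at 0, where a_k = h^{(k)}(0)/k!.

f: a_k = 0, 6, -9, 18, -81/2, 486/5, -243, 4374/7, -6561/4, …
Substitute x→r, Dx→(1/r')Dx; clear ⇒ L₀.
L = (7 + 20·x)·Dx + (1 + 7·x + 10·x^2)·Dx^2  (order 2).
h: a_k = 0, 6, -21, 78, -609/2, 6186/5, -5187, 155994/7, -390369/4, …
ICs: h(0) = 0, h′(0) = 6.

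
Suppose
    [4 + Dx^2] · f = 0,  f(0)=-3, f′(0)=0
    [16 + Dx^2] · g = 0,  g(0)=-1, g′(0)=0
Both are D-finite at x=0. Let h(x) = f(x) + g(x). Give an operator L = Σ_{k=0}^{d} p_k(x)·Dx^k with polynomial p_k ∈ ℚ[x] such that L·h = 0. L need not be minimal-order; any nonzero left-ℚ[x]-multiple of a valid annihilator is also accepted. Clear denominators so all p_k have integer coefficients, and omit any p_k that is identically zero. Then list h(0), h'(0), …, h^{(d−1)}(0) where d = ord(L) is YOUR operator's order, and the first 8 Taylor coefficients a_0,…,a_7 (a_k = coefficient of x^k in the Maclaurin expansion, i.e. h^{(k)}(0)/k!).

f: a_k = -3, 0, 6, 0, -2, 0, 4/15, 0, …
g: a_k = -1, 0, 8, 0, -32/3, 0, 256/45, 0, …
L₀ := lclm(L_f,L_g); ord L₀ ≤ 2+2.
L = 64 + 20·Dx^2 + Dx^4  (order 4).
h: a_k = -4, 0, 14, 0, -38/3, 0, 268/45, 0, …
ICs: h(0) = -4, h′(0) = 0, h′′(0) = 28, h′′′(0) = 0.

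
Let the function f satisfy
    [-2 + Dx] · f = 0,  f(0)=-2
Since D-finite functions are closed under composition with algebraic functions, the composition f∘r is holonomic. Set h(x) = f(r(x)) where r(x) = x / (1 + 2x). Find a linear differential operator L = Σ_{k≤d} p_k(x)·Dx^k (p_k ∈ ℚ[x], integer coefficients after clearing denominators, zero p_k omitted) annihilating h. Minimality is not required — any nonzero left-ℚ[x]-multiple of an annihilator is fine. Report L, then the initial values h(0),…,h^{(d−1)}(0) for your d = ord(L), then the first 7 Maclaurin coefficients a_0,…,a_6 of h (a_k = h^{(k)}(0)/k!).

L = -2 + (1 + 4·x + 4·x^2)·Dx  (order 1).
h: a_k = -2, -4, 4, -8/3, -4/3, 152/15, -1208/45, …
ICs: h(0) = -2.

f: a_k = -2, -4, -4, -8/3, -4/3, -8/15, -8/45, …
L₀ from L_f via x↦r, Dx↦r'^{-1}Dx.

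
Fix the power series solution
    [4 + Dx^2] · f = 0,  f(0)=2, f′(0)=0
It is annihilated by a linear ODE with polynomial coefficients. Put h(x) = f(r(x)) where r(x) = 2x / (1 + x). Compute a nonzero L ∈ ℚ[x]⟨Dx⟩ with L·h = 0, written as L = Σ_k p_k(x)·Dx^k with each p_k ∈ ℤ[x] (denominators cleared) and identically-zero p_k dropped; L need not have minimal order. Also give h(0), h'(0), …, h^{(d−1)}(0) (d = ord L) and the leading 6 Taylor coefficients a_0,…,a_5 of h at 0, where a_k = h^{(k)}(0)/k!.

L = 16 + (2 + 6·x + 6·x^2 + 2·x^3)·Dx + (1 + 4·x + 6·x^2 + 4·x^3 + x^4)·Dx^2  (order 2).
h: a_k = 2, 0, -16, 32, -80/3, -64/3, …
ICs: h(0) = 2, h′(0) = 0.

f: a_k = 2, 0, -4, 0, 4/3, 0, …
f∘r: x↦r, Dx↦Dx/r' in L_f ⇒ L₀.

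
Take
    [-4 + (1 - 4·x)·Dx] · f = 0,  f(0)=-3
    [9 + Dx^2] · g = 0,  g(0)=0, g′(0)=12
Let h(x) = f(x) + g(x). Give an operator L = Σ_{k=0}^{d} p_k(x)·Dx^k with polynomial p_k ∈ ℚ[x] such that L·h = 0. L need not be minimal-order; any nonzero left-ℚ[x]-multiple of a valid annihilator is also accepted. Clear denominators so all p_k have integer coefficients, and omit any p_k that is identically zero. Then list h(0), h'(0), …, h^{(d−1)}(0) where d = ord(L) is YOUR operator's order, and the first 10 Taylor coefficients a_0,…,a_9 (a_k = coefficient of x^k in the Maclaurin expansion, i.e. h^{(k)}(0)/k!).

L = (3780 - 2592·x + 5184·x^2) + (-369 + 2124·x - 3888·x^2 + 5184·x^3)·Dx + (420 - 288·x + 576·x^2)·Dx^2 + (-41 + 236·x - 432·x^2 + 576·x^3)·Dx^3  (order 3).
h: a_k = -3, 0, -48, -210, -768, -30639/10, -12288, -6881523/140, -196608, -880803597/1120, …
ICs: h(0) = -3, h′(0) = 0, h′′(0) = -96.

f: a_k = -3, -12, -48, -192, -768, -3072, -12288, -49152, -196608, -786432, …
g: a_k = 0, 12, 0, -18, 0, 81/10, 0, -243/140, 0, 243/1120, …
Sum ⇒ L₀ = lclm(L_f,L_g) in ℚ(x)⟨Dx⟩.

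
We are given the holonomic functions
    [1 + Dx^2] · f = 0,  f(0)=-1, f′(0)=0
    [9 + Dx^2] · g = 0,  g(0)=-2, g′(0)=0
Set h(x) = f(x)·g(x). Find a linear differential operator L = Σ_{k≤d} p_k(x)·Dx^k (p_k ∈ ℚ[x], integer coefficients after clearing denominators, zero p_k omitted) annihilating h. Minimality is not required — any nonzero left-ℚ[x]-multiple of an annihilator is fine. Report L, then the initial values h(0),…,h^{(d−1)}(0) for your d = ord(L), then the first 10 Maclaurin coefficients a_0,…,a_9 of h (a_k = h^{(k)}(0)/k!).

f: a_k = -1, 0, 1/2, 0, -1/24, 0, 1/720, 0, -1/40320, 0, …
g: a_k = -2, 0, 9, 0, -27/4, 0, 81/40, 0, -729/2240, 0, …
h₀=f·g: eliminate ⇒ L₀, order ≤ 2·2.
L = 64 + 20·Dx^2 + Dx^4  (order 4).
h: a_k = 2, 0, -10, 0, 34/3, 0, -52/9, 0, 514/315, 0, …
ICs: h(0) = 2, h′(0) = 0, h′′(0) = -20, h′′′(0) = 0.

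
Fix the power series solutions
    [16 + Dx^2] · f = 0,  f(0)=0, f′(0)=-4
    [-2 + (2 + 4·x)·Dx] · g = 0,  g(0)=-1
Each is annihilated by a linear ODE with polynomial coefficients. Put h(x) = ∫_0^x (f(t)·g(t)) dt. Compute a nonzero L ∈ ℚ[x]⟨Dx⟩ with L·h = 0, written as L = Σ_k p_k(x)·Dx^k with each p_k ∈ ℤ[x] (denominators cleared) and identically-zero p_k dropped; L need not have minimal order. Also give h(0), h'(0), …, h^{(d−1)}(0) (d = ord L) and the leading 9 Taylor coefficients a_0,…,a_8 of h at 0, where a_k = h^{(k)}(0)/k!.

L = (19 + 64·x + 64·x^2)·Dx + (-2 - 4·x)·Dx^2 + (1 + 4·x + 4·x^2)·Dx^3  (order 3).
h: a_k = 0, 0, 2, 4/3, -19/6, -26/15, 341/180, 67/70, -7687/10080, …
ICs: h(0) = 0, h′(0) = 0, h′′(0) = 4.

f: a_k = 0, -4, 0, 32/3, 0, -128/15, 0, 1024/315, 0, …
g: a_k = -1, -1, 1/2, -1/2, 5/8, -7/8, 21/16, -33/16, 429/128, …
L₀ := L_f ⊗_s L_g (sym. prod.), ord ≤ 2.
h=∫h₀ ⇒ L = L₀·Dx.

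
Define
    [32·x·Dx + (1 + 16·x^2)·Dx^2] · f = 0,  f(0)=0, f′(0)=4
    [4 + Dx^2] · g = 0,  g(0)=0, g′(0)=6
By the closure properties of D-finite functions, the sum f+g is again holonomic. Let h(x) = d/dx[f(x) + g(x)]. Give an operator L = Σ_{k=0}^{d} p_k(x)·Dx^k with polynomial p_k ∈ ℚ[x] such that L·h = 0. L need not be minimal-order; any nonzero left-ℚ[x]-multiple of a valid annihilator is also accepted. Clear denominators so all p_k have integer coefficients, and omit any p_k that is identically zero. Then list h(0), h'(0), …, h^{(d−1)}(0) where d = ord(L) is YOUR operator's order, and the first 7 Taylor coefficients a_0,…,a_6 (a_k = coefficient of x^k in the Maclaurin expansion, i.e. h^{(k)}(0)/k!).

f: a_k = 0, 4, 0, -64/3, 0, 1024/5, 0, …
g: a_k = 0, 6, 0, -4, 0, 4/5, 0, …
Sum ⇒ L₀ = lclm(L_f,L_g) in ℚ(x)⟨Dx⟩.
h₀' ⇒ L via d/dx closure of L₀.
L = (-6016·x + 102400·x^3 + 32768·x^5) + (-28 + 1216·x^2 + 27648·x^4 + 16384·x^6)·Dx + (-1504·x + 25600·x^3 + 8192·x^5)·Dx^2 + (-7 + 304·x^2 + 6912·x^4 + 4096·x^6)·Dx^3  (order 3).
h: a_k = 10, 0, -76, 0, 1028, 0, -245768/15, …
ICs: h(0) = 10, h′(0) = 0, h′′(0) = -152.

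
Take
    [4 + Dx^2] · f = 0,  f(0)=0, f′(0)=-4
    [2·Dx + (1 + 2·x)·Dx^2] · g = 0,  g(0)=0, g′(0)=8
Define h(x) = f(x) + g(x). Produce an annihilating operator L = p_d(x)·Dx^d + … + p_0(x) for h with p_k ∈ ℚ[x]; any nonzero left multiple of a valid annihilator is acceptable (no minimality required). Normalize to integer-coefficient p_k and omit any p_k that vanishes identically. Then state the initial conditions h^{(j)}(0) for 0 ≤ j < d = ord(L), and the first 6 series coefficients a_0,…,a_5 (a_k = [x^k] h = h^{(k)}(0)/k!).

L = (56 + 32·x + 32·x^2)·Dx + (12 + 40·x + 48·x^2 + 32·x^3)·Dx^2 + (14 + 8·x + 8·x^2)·Dx^3 + (3 + 10·x + 12·x^2 + 8·x^3)·Dx^4  (order 4).
h: a_k = 0, 4, -8, 40/3, -16, 376/15, …
ICs: h(0) = 0, h′(0) = 4, h′′(0) = -16, h′′′(0) = 80.

f: a_k = 0, -4, 0, 8/3, 0, -8/15, …
g: a_k = 0, 8, -8, 32/3, -16, 128/5, …
h₀=f+g: left-lcm gives L₀, ord ≤ 4.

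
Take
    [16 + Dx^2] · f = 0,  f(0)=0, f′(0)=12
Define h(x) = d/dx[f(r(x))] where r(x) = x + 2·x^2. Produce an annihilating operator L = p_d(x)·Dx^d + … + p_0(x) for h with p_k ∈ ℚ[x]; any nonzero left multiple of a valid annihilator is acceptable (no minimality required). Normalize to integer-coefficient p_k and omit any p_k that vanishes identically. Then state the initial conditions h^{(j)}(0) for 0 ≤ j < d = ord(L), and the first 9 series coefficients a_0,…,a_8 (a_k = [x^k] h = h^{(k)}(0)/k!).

f: a_k = 0, 12, 0, -32, 0, 128/5, 0, -1024/105, 0, …
Substitute x→r, Dx→(1/r')Dx; clear ⇒ L₀.
h₀' ⇒ L via d/dx closure of L₀.
L = (64 + 256·x + 1536·x^2 + 4096·x^3 + 4096·x^4) + (-12 - 48·x)·Dx + (1 + 8·x + 16·x^2)·Dx^2  (order 2).
h: a_k = 12, 48, -96, -768, -1792, 0, 106496/15, 229376/15, 1163264/105, …
ICs: h(0) = 12, h′(0) = 48.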